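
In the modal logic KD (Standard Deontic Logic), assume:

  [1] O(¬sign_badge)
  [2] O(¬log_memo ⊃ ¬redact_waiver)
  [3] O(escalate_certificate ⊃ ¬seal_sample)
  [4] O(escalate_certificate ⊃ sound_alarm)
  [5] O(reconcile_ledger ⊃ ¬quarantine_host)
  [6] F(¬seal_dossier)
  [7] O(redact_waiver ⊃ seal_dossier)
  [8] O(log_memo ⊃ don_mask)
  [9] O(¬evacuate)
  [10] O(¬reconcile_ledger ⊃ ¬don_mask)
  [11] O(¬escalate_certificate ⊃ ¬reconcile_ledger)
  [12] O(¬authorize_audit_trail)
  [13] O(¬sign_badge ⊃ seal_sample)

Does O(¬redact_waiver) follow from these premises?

Yes

From premise 1 we have O(¬sign_badge).
Premise 13 is O(¬sign_badge ⊃ seal_sample); since O(¬sign_badge), deontic closure gives O(seal_sample).
Premise 3 is O(escalate_certificate ⊃ ¬seal_sample); contrapositively O(seal_sample ⊃ ¬escalate_certificate). Since O(seal_sample) holds, K gives O(¬escalate_certificate).
Applying K to premise 11 (O(¬escalate_certificate ⊃ ¬reconcile_ledger)) and O(¬escalate_certificate) yields O(¬reconcile_ledger).
Applying K to premise 10 (O(¬reconcile_ledger ⊃ ¬don_mask)) and O(¬reconcile_ledger) yields O(¬don_mask).
The contrapositive of premise 8 (O(log_memo ⊃ don_mask)) is O(¬don_mask ⊃ ¬log_memo), and O(¬don_mask) is already established, so O(¬log_memo).
From O(¬log_memo) and premise 2, O(¬log_memo ⊃ ¬redact_waiver), we obtain O(¬redact_waiver).
Premises 4, 5, 6, 7, 9, 12 do not contribute to this derivation.
So O(¬redact_waiver) follows.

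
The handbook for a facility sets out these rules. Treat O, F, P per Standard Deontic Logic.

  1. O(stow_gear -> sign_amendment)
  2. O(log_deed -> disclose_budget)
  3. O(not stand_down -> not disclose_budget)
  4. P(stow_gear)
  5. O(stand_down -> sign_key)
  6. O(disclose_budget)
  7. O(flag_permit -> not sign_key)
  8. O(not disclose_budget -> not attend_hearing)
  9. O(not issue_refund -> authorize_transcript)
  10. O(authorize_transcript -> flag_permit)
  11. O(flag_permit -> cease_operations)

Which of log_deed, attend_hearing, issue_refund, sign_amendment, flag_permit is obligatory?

issue_refund

From premise 6 we have O(disclose_budget).
Premise 3, O(not stand_down -> not disclose_budget), contraposes to O(disclose_budget -> stand_down); with O(disclose_budget) we get O(stand_down).
Applying K to premise 5 (O(stand_down -> sign_key)) and O(stand_down) yields O(sign_key).
The contrapositive of premise 7 (O(flag_permit -> not sign_key)) is O(sign_key -> not flag_permit), and O(sign_key) is already established, so O(not flag_permit).
The contrapositive of premise 10 (O(authorize_transcript -> flag_permit)) is O(not flag_permit -> not authorize_transcript), and O(not flag_permit) is already established, so O(not authorize_transcript).
Premise 9, O(not issue_refund -> authorize_transcript), contraposes to O(not authorize_transcript -> issue_refund); with O(not authorize_transcript) we get O(issue_refund).
So O(issue_refund) holds — issue_refund is obligatory. None of the other listed options is made obligatory by any chain of premises.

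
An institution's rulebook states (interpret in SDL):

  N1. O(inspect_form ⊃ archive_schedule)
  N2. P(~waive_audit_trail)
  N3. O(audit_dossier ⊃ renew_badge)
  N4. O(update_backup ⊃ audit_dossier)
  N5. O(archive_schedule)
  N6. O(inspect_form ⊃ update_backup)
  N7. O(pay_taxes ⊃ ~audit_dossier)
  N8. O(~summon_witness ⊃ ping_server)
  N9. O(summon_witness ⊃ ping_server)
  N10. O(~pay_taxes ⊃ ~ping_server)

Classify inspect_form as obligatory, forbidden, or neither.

Forbidden

Premises 8 and 9 cover both cases: O(~summon_witness ⊃ ping_server) and O(summon_witness ⊃ ping_server). Since ~summon_witness ∨ summon_witness is a tautology, O(ping_server) follows.
Premise 10, O(~pay_taxes ⊃ ~ping_server), contraposes to O(ping_server ⊃ pay_taxes); with O(ping_server) we get O(pay_taxes).
With premise 7, O(pay_taxes ⊃ ~audit_dossier), the K-axiom yields O(~audit_dossier).
Premise 4, O(update_backup ⊃ audit_dossier), contraposes to O(~audit_dossier ⊃ ~update_backup); with O(~audit_dossier) we get O(~update_backup).
Premise 6, O(inspect_form ⊃ update_backup), contraposes to O(~update_backup ⊃ ~inspect_form); with O(~update_backup) we get O(~inspect_form).
Premises 1, 2, 3, 5 do not contribute to this derivation.
Thus O(~inspect_form), which is F(inspect_form): inspect_form is forbidden.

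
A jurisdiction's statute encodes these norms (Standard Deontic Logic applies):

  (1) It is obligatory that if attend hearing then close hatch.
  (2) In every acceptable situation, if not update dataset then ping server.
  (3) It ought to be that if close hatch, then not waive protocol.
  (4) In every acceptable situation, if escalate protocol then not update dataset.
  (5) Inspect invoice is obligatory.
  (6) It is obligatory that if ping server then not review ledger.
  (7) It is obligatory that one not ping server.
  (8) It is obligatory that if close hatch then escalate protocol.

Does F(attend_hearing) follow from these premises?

Yes

From premise 7 we have O(¬ping_server).
Premise 2 is O(¬update_dataset → ping_server); contrapositively O(¬ping_server → update_dataset). Since O(¬ping_server) holds, K gives O(update_dataset).
The contrapositive of premise 4 (O(escalate_protocol → ¬update_dataset)) is O(update_dataset → ¬escalate_protocol), and O(update_dataset) is already established, so O(¬escalate_protocol).
The contrapositive of premise 8 (O(close_hatch → escalate_protocol)) is O(¬escalate_protocol → ¬close_hatch), and O(¬escalate_protocol) is already established, so O(¬close_hatch).
The contrapositive of premise 1 (O(attend_hearing → close_hatch)) is O(¬close_hatch → ¬attend_hearing), and O(¬close_hatch) is already established, so O(¬attend_hearing).
Premises 3, 5, 6 do not contribute to this derivation.
So O(¬attend_hearing) holds, i.e. F(attend_hearing). The claim follows.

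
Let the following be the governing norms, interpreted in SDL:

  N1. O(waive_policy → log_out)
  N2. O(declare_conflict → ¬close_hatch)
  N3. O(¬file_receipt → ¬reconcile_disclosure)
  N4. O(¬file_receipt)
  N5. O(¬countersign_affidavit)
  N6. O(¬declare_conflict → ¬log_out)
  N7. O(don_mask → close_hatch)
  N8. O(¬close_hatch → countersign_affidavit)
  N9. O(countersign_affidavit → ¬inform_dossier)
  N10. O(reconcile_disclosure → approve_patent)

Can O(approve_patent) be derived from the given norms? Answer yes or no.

Premise 10 is O(reconcile_disclosure → approve_patent), but O(reconcile_disclosure) is not derivable from the premises, so it does not yield O(approve_patent).
No other premise forces O(approve_patent). An ideal world satisfying every premise can still have approve_patent false, so O(approve_patent) is not derivable.

No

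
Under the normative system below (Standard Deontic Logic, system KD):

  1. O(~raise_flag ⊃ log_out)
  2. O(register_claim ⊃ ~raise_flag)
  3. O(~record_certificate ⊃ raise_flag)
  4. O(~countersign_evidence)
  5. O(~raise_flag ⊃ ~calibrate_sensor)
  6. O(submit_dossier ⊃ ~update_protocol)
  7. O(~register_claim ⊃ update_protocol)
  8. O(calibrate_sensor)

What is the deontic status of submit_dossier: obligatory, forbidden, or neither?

Forbidden

From premise 8 we have O(calibrate_sensor).
Premise 5 is O(~raise_flag ⊃ ~calibrate_sensor); contrapositively O(calibrate_sensor ⊃ raise_flag). Since O(calibrate_sensor) holds, K gives O(raise_flag).
Premise 2 is O(register_claim ⊃ ~raise_flag); contrapositively O(raise_flag ⊃ ~register_claim). Since O(raise_flag) holds, K gives O(~register_claim).
From O(~register_claim) and premise 7, O(~register_claim ⊃ update_protocol), we obtain O(update_protocol).
Premise 6 is O(submit_dossier ⊃ ~update_protocol); contrapositively O(update_protocol ⊃ ~submit_dossier). Since O(update_protocol) holds, K gives O(~submit_dossier).
Premises 1, 3, 4 do not contribute to this derivation.
Thus O(~submit_dossier), which is F(submit_dossier): submit_dossier is forbidden.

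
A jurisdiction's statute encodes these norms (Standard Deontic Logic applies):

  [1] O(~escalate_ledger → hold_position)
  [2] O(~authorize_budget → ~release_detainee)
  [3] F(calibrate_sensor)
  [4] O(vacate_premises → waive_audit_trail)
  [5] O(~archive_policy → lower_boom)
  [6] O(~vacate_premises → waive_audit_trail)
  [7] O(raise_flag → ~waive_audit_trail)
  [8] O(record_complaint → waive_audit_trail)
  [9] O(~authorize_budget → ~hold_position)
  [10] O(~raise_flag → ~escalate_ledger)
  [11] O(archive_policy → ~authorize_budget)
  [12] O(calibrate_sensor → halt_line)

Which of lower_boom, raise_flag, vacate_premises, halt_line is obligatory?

By case analysis on vacate_premises: premise 4 gives O(vacate_premises → waive_audit_trail) and premise 6 gives O(~vacate_premises → waive_audit_trail), so O(waive_audit_trail) either way.
Premise 7 is O(raise_flag → ~waive_audit_trail); contrapositively O(waive_audit_trail → ~raise_flag). Since O(waive_audit_trail) holds, K gives O(~raise_flag).
From O(~raise_flag) and premise 10, O(~raise_flag → ~escalate_ledger), we obtain O(~escalate_ledger).
With premise 1, O(~escalate_ledger → hold_position), the K-axiom yields O(hold_position).
The contrapositive of premise 9 (O(~authorize_budget → ~hold_position)) is O(hold_position → authorize_budget), and O(hold_position) is already established, so O(authorize_budget).
Premise 11, O(archive_policy → ~authorize_budget), contraposes to O(authorize_budget → ~archive_policy); with O(authorize_budget) we get O(~archive_policy).
With premise 5, O(~archive_policy → lower_boom), the K-axiom yields O(lower_boom).
So O(lower_boom) holds — lower_boom is obligatory. None of the other listed options is made obligatory by any chain of premises.

lower_boom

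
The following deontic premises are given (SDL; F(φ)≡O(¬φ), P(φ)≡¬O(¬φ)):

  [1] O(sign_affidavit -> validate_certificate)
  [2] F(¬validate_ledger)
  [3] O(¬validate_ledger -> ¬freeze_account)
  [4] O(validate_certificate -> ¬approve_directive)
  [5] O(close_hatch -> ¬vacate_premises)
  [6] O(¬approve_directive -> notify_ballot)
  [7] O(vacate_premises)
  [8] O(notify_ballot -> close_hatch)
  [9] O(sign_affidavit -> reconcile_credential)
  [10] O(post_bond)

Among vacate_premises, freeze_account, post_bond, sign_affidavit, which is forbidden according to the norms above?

From premise 7 we have O(vacate_premises).
The contrapositive of premise 5 (O(close_hatch -> ¬vacate_premises)) is O(vacate_premises -> ¬close_hatch), and O(vacate_premises) is already established, so O(¬close_hatch).
Premise 8 is O(notify_ballot -> close_hatch); contrapositively O(¬close_hatch -> ¬notify_ballot). Since O(¬close_hatch) holds, K gives O(¬notify_ballot).
The contrapositive of premise 6 (O(¬approve_directive -> notify_ballot)) is O(¬notify_ballot -> approve_directive), and O(¬notify_ballot) is already established, so O(approve_directive).
Premise 4 is O(validate_certificate -> ¬approve_directive); contrapositively O(approve_directive -> ¬validate_certificate). Since O(approve_directive) holds, K gives O(¬validate_certificate).
The contrapositive of premise 1 (O(sign_affidavit -> validate_certificate)) is O(¬validate_certificate -> ¬sign_affidavit), and O(¬validate_certificate) is already established, so O(¬sign_affidavit).
So O(¬sign_affidavit) holds, i.e. sign_affidavit is forbidden. None of the other listed options is forbidden under the premises.

sign_affidavit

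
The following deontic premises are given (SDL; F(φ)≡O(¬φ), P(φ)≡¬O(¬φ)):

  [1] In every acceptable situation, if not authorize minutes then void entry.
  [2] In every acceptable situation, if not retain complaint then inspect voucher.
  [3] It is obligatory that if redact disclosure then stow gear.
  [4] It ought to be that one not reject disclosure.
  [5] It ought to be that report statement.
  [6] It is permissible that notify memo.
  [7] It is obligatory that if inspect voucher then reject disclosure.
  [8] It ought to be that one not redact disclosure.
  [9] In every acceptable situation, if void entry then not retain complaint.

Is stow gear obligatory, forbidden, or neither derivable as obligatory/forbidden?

Premise 3 is O(redact_disclosure → stow_gear), but O(redact_disclosure) is not derivable from the premises, so it does not yield O(stow_gear).
No premise or chain of K-axiom applications forces O(stow_gear), and none forces O(¬stow_gear). So stow_gear is neither obligatory nor forbidden under these norms.

Neither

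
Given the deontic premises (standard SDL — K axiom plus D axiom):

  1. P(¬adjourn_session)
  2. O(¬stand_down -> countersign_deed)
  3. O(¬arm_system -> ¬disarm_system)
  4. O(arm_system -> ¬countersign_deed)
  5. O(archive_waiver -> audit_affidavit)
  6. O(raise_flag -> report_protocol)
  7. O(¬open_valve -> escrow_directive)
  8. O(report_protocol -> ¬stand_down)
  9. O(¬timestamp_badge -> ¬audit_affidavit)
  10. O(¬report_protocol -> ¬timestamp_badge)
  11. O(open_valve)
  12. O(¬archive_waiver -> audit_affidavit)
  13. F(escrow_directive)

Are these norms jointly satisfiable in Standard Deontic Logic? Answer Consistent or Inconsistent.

Consistent

Premise 7 is O(¬open_valve -> escrow_directive), but O(¬open_valve) is not derivable from the premises, so it does not yield O(escrow_directive).
So O(escrow_directive) is not derivable, and the apparent clash with O(¬escrow_directive) does not arise.
A world satisfying every obligation exists (e.g. adjourn_session=false, archive_waiver=false, arm_system=false, audit_affidavit=true, countersign_deed=true, disarm_system=false, escrow_directive=false, open_valve=true, raise_flag=false, report_protocol=true, stand_down=false, timestamp_badge=true); no atom is both obligatory and forbidden, so the set is consistent.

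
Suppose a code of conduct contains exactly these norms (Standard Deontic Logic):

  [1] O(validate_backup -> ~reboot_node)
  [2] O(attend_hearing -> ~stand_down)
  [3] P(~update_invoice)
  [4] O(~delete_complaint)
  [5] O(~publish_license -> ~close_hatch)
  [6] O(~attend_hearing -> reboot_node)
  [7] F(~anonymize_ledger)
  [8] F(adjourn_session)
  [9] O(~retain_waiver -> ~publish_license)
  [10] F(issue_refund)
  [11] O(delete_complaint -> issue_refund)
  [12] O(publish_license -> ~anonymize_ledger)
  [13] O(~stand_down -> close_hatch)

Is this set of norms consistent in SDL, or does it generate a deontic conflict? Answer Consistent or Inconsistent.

Consistent

Premise 11 is O(delete_complaint -> issue_refund), but O(delete_complaint) is not derivable from the premises, so it does not yield O(issue_refund).
So O(issue_refund) is not derivable, and the apparent clash with O(~issue_refund) does not arise.
A world satisfying every obligation exists (e.g. adjourn_session=false, anonymize_ledger=true, attend_hearing=false, close_hatch=false, delete_complaint=false, issue_refund=false, publish_license=false, reboot_node=true, retain_waiver=false, stand_down=true, update_invoice=false, validate_backup=false); no atom is both obligatory and forbidden, so the set is consistent.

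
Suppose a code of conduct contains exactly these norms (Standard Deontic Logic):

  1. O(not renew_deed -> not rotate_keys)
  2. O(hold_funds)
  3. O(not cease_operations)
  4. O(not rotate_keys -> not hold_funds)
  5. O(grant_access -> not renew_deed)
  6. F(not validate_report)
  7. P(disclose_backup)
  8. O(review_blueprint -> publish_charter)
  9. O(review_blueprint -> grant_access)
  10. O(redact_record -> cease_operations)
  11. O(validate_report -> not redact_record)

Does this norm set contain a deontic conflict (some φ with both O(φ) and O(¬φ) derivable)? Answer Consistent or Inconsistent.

Consistent

Premise 10 is O(redact_record -> cease_operations), but O(redact_record) is not derivable from the premises, so it does not yield O(cease_operations).
So O(cease_operations) is not derivable, and the apparent clash with O(not cease_operations) does not arise.
A world satisfying every obligation exists (e.g. cease_operations=false, disclose_backup=false, grant_access=false, hold_funds=true, publish_charter=false, redact_record=false, renew_deed=true, review_blueprint=false, rotate_keys=true, validate_report=true); no atom is both obligatory and forbidden, so the set is consistent.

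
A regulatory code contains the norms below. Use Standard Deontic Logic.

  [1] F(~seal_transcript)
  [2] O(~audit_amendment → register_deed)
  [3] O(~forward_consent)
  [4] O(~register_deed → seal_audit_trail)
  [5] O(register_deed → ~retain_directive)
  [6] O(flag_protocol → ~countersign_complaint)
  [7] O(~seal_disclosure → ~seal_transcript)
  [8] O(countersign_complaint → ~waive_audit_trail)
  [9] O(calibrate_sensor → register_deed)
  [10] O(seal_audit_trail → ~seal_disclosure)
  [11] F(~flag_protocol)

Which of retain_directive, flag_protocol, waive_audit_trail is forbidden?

Premise 1 is F(~seal_transcript), i.e. O(seal_transcript).
Premise 7, O(~seal_disclosure → ~seal_transcript), contraposes to O(seal_transcript → seal_disclosure); with O(seal_transcript) we get O(seal_disclosure).
Premise 10, O(seal_audit_trail → ~seal_disclosure), contraposes to O(seal_disclosure → ~seal_audit_trail); with O(seal_disclosure) we get O(~seal_audit_trail).
The contrapositive of premise 4 (O(~register_deed → seal_audit_trail)) is O(~seal_audit_trail → register_deed), and O(~seal_audit_trail) is already established, so O(register_deed).
With premise 5, O(register_deed → ~retain_directive), the K-axiom yields O(~retain_directive).
So O(~retain_directive) holds, i.e. retain_directive is forbidden. None of the other listed options is forbidden under the premises.

retain_directive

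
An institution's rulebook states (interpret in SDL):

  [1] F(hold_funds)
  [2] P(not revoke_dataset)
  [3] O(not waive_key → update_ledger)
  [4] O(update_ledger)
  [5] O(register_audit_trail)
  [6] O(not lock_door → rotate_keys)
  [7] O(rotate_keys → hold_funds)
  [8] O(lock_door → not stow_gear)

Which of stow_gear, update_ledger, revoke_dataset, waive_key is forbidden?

stow_gear

F(hold_funds) at premise 1 means O(not hold_funds).
The contrapositive of premise 7 (O(rotate_keys → hold_funds)) is O(not hold_funds → not rotate_keys), and O(not hold_funds) is already established, so O(not rotate_keys).
Premise 6 is O(not lock_door → rotate_keys); contrapositively O(not rotate_keys → lock_door). Since O(not rotate_keys) holds, K gives O(lock_door).
From O(lock_door) and premise 8, O(lock_door → not stow_gear), we obtain O(not stow_gear).
So O(not stow_gear) holds, i.e. stow_gear is forbidden. None of the other listed options is forbidden under the premises.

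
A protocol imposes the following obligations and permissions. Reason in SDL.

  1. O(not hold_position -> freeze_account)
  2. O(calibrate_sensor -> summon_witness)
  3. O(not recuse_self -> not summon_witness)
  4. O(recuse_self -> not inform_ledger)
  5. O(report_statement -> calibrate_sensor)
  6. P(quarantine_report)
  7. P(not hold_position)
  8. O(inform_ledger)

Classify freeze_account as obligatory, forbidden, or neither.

Neither

Premise 1 is O(not hold_position -> freeze_account), but O(not hold_position) is not derivable from the premises (the permission P(not hold_position) asserts only not O(hold_position), not O(not hold_position)), so it does not yield O(freeze_account).
No premise or chain of K-axiom applications forces O(freeze_account), and none forces O(not freeze_account). So freeze_account is neither obligatory nor forbidden under these norms.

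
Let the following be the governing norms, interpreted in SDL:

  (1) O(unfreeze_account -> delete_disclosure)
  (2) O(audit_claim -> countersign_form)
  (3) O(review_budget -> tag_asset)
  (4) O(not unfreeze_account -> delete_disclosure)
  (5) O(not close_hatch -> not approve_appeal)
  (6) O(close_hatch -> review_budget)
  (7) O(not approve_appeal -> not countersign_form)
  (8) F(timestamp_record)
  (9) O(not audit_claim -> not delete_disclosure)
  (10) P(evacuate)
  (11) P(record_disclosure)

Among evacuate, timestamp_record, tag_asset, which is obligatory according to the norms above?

Premises 1 and 4 are O(unfreeze_account -> delete_disclosure) and O(not unfreeze_account -> delete_disclosure); every ideal world satisfies unfreeze_account or not unfreeze_account, so in either case delete_disclosure holds — hence O(delete_disclosure).
The contrapositive of premise 9 (O(not audit_claim -> not delete_disclosure)) is O(delete_disclosure -> audit_claim), and O(delete_disclosure) is already established, so O(audit_claim).
Applying K to premise 2 (O(audit_claim -> countersign_form)) and O(audit_claim) yields O(countersign_form).
Premise 7, O(not approve_appeal -> not countersign_form), contraposes to O(countersign_form -> approve_appeal); with O(countersign_form) we get O(approve_appeal).
Premise 5, O(not close_hatch -> not approve_appeal), contraposes to O(approve_appeal -> close_hatch); with O(approve_appeal) we get O(close_hatch).
With premise 6, O(close_hatch -> review_budget), the K-axiom yields O(review_budget).
Applying K to premise 3 (O(review_budget -> tag_asset)) and O(review_budget) yields O(tag_asset).
So O(tag_asset) holds — tag_asset is obligatory. None of the other listed options is made obligatory by any chain of premises.

tag_asset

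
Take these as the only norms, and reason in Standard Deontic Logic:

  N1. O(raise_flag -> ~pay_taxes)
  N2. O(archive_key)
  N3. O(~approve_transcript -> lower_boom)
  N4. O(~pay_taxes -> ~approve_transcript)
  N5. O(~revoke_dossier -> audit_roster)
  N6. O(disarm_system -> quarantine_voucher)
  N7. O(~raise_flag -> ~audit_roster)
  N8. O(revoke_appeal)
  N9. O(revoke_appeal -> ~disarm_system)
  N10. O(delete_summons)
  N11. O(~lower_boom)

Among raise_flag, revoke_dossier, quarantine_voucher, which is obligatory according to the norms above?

revoke_dossier

Premise 11 states O(~lower_boom) outright.
The contrapositive of premise 3 (O(~approve_transcript -> lower_boom)) is O(~lower_boom -> approve_transcript), and O(~lower_boom) is already established, so O(approve_transcript).
The contrapositive of premise 4 (O(~pay_taxes -> ~approve_transcript)) is O(approve_transcript -> pay_taxes), and O(approve_transcript) is already established, so O(pay_taxes).
The contrapositive of premise 1 (O(raise_flag -> ~pay_taxes)) is O(pay_taxes -> ~raise_flag), and O(pay_taxes) is already established, so O(~raise_flag).
From O(~raise_flag) and premise 7, O(~raise_flag -> ~audit_roster), we obtain O(~audit_roster).
Premise 5, O(~revoke_dossier -> audit_roster), contraposes to O(~audit_roster -> revoke_dossier); with O(~audit_roster) we get O(revoke_dossier).
So O(revoke_dossier) holds — revoke_dossier is obligatory. None of the other listed options is made obligatory by any chain of premises.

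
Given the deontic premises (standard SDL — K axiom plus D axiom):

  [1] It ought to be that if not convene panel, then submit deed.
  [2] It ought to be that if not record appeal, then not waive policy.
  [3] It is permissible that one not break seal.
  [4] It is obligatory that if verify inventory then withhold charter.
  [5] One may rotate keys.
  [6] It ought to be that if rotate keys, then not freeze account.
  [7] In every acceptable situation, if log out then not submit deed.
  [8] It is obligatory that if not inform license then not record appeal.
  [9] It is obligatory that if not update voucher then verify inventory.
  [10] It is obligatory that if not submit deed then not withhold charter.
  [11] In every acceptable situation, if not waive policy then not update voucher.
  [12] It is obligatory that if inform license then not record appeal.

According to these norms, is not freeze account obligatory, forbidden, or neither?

Premise 6 is O(rotate_keys → ¬freeze_account), but O(rotate_keys) is not derivable from the premises (the permission P(rotate_keys) asserts only ¬O(¬rotate_keys), not O(rotate_keys)), so it does not yield O(¬freeze_account).
No premise or chain of K-axiom applications forces O(¬freeze_account), and none forces O(freeze_account). So ¬freeze_account is neither obligatory nor forbidden under these norms.

Neither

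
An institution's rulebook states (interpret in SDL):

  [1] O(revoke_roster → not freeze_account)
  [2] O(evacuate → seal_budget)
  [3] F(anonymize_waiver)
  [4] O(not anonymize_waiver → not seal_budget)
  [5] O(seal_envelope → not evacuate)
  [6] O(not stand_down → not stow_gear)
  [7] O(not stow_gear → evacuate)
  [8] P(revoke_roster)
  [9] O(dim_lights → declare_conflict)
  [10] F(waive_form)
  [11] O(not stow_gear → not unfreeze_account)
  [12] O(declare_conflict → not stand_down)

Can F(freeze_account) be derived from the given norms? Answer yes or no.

No

Premise 1 is O(revoke_roster → not freeze_account), but O(revoke_roster) is not derivable from the premises (the permission P(revoke_roster) asserts only not O(not revoke_roster), not O(revoke_roster)), so it does not yield O(not freeze_account).
No other premise forces O(not freeze_account). An ideal world satisfying every premise can still have freeze_account true, so F(freeze_account) is not derivable.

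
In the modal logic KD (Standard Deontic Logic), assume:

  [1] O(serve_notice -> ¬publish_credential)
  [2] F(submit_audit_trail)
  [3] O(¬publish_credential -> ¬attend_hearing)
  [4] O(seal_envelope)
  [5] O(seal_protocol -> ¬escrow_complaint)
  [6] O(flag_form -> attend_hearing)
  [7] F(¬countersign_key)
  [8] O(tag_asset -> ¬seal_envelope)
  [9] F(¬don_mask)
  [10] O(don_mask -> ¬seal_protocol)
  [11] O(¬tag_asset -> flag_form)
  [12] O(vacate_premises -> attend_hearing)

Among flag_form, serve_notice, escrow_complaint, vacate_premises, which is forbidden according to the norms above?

serve_notice

From premise 4 we have O(seal_envelope).
Premise 8, O(tag_asset -> ¬seal_envelope), contraposes to O(seal_envelope -> ¬tag_asset); with O(seal_envelope) we get O(¬tag_asset).
With premise 11, O(¬tag_asset -> flag_form), the K-axiom yields O(flag_form).
Applying K to premise 6 (O(flag_form -> attend_hearing)) and O(flag_form) yields O(attend_hearing).
The contrapositive of premise 3 (O(¬publish_credential -> ¬attend_hearing)) is O(attend_hearing -> publish_credential), and O(attend_hearing) is already established, so O(publish_credential).
The contrapositive of premise 1 (O(serve_notice -> ¬publish_credential)) is O(publish_credential -> ¬serve_notice), and O(publish_credential) is already established, so O(¬serve_notice).
So O(¬serve_notice) holds, i.e. serve_notice is forbidden. None of the other listed options is forbidden under the premises.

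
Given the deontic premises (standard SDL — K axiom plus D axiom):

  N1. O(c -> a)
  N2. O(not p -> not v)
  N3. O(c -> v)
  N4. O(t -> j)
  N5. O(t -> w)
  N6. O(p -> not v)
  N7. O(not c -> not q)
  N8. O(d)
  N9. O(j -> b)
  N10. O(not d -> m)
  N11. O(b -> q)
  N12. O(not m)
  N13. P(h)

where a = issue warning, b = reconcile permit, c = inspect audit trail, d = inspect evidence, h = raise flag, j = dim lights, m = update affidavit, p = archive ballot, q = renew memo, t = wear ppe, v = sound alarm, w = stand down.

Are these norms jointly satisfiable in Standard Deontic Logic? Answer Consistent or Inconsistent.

Premise 10 is O(not d -> m), but O(not d) is not derivable from the premises, so it does not yield O(m).
So O(m) is not derivable, and the apparent clash with O(not m) does not arise.
A world satisfying every obligation exists (e.g. a=false, b=false, c=false, d=true, h=false, j=false, m=false, p=false, q=false, t=false, v=false, w=false); no atom is both obligatory and forbidden, so the set is consistent.

Consistent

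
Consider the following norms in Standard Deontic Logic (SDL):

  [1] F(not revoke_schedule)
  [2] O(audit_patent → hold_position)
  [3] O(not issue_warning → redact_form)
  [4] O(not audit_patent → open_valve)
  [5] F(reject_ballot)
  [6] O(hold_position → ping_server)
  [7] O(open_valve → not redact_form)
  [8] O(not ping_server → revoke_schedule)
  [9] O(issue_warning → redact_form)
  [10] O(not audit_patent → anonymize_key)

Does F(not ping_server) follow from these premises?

Yes

Premises 9 and 3 cover both cases: O(issue_warning → redact_form) and O(not issue_warning → redact_form). Since issue_warning ∨ not issue_warning is a tautology, O(redact_form) follows.
Premise 7, O(open_valve → not redact_form), contraposes to O(redact_form → not open_valve); with O(redact_form) we get O(not open_valve).
The contrapositive of premise 4 (O(not audit_patent → open_valve)) is O(not open_valve → audit_patent), and O(not open_valve) is already established, so O(audit_patent).
From O(audit_patent) and premise 2, O(audit_patent → hold_position), we obtain O(hold_position).
Premise 6 is O(hold_position → ping_server); since O(hold_position), deontic closure gives O(ping_server).
Premises 1, 5, 8, 10 do not contribute to this derivation.
So O(ping_server) holds, i.e. F(not ping_server). The claim follows.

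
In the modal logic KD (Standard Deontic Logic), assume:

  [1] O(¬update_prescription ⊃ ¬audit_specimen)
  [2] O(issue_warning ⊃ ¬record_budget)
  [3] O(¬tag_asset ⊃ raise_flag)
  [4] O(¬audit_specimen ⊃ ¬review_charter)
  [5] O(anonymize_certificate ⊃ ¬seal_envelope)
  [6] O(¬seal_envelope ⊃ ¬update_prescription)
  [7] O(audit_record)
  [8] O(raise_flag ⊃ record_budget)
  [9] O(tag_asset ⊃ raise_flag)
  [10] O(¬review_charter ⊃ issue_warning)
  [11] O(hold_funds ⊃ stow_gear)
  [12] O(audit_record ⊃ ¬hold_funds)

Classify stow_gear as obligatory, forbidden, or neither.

Premise 11 is O(hold_funds ⊃ stow_gear), but O(hold_funds) is not derivable from the premises, so it does not yield O(stow_gear).
No premise or chain of K-axiom applications forces O(stow_gear), and none forces O(¬stow_gear). So stow_gear is neither obligatory nor forbidden under these norms.

Neither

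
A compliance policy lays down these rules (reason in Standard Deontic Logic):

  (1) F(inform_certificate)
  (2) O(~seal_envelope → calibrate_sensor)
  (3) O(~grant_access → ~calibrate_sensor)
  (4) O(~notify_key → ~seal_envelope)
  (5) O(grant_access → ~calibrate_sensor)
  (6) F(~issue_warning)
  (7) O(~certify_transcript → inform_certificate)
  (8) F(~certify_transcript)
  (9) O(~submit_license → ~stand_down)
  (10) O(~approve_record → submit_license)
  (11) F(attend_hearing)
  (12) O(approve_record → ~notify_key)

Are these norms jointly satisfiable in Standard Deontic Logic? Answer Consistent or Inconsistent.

Consistent

Premise 7 is O(~certify_transcript → inform_certificate), but O(~certify_transcript) is not derivable from the premises, so it does not yield O(inform_certificate).
So O(inform_certificate) is not derivable, and the apparent clash with O(~inform_certificate) does not arise.
A world satisfying every obligation exists (e.g. approve_record=false, attend_hearing=false, calibrate_sensor=false, certify_transcript=true, grant_access=false, inform_certificate=false, issue_warning=true, notify_key=true, seal_envelope=true, stand_down=false, submit_license=true); no atom is both obligatory and forbidden, so the set is consistent.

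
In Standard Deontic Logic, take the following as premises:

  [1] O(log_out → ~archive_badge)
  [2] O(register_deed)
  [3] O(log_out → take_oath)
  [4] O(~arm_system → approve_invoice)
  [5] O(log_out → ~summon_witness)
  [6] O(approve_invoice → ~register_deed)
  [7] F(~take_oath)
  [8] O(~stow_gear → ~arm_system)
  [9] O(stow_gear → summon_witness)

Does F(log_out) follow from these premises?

Premise 2 gives O(register_deed).
Premise 6, O(approve_invoice → ~register_deed), contraposes to O(register_deed → ~approve_invoice); with O(register_deed) we get O(~approve_invoice).
Premise 4 is O(~arm_system → approve_invoice); contrapositively O(~approve_invoice → arm_system). Since O(~approve_invoice) holds, K gives O(arm_system).
Premise 8 is O(~stow_gear → ~arm_system); contrapositively O(arm_system → stow_gear). Since O(arm_system) holds, K gives O(stow_gear).
Premise 9 is O(stow_gear → summon_witness); since O(stow_gear), deontic closure gives O(summon_witness).
The contrapositive of premise 5 (O(log_out → ~summon_witness)) is O(summon_witness → ~log_out), and O(summon_witness) is already established, so O(~log_out).
Premises 1, 3, 7 do not contribute to this derivation.
So O(~log_out) holds, i.e. F(log_out). The claim follows.

Yes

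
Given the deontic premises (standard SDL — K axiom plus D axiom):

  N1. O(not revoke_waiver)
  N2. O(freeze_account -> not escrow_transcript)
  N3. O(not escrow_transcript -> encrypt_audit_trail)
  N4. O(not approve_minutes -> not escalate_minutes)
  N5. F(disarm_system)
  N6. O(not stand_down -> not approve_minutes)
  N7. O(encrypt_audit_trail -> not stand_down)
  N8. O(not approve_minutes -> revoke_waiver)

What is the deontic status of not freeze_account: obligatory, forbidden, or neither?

Obligatory

Premise 1 gives O(not revoke_waiver).
Premise 8 is O(not approve_minutes -> revoke_waiver); contrapositively O(not revoke_waiver -> approve_minutes). Since O(not revoke_waiver) holds, K gives O(approve_minutes).
Premise 6 is O(not stand_down -> not approve_minutes); contrapositively O(approve_minutes -> stand_down). Since O(approve_minutes) holds, K gives O(stand_down).
Premise 7 is O(encrypt_audit_trail -> not stand_down); contrapositively O(stand_down -> not encrypt_audit_trail). Since O(stand_down) holds, K gives O(not encrypt_audit_trail).
Premise 3, O(not escrow_transcript -> encrypt_audit_trail), contraposes to O(not encrypt_audit_trail -> escrow_transcript); with O(not encrypt_audit_trail) we get O(escrow_transcript).
Premise 2 is O(freeze_account -> not escrow_transcript); contrapositively O(escrow_transcript -> not freeze_account). Since O(escrow_transcript) holds, K gives O(not freeze_account).
Premises 4, 5 do not contribute to this derivation.
Hence not freeze_account is obligatory.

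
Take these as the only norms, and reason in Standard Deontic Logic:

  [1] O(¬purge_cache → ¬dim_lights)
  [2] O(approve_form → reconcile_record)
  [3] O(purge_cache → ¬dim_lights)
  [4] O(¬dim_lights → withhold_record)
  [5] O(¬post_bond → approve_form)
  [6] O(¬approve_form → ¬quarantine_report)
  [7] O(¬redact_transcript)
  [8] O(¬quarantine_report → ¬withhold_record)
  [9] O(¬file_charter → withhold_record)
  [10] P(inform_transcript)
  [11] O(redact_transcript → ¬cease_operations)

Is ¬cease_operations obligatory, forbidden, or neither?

Neither

Premise 11 is O(redact_transcript → ¬cease_operations), but O(redact_transcript) is not derivable from the premises, so it does not yield O(¬cease_operations).
No premise or chain of K-axiom applications forces O(¬cease_operations), and none forces O(cease_operations). So ¬cease_operations is neither obligatory nor forbidden under these norms.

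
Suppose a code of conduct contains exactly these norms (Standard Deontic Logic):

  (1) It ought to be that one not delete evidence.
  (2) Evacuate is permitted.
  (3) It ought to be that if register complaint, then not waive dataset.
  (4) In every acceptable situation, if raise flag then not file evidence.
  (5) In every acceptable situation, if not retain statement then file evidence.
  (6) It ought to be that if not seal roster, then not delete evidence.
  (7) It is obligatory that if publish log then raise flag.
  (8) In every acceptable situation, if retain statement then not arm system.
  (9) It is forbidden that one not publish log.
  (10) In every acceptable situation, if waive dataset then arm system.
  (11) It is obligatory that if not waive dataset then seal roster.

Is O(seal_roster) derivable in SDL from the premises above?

Yes

Premise 9, F(¬publish_log), is equivalent to O(publish_log).
With premise 7, O(publish_log → raise_flag), the K-axiom yields O(raise_flag).
Applying K to premise 4 (O(raise_flag → ¬file_evidence)) and O(raise_flag) yields O(¬file_evidence).
The contrapositive of premise 5 (O(¬retain_statement → file_evidence)) is O(¬file_evidence → retain_statement), and O(¬file_evidence) is already established, so O(retain_statement).
Applying K to premise 8 (O(retain_statement → ¬arm_system)) and O(retain_statement) yields O(¬arm_system).
The contrapositive of premise 10 (O(waive_dataset → arm_system)) is O(¬arm_system → ¬waive_dataset), and O(¬arm_system) is already established, so O(¬waive_dataset).
Premise 11 is O(¬waive_dataset → seal_roster); since O(¬waive_dataset), deontic closure gives O(seal_roster).
Premises 1, 2, 3, 6 do not contribute to this derivation.
So O(seal_roster) follows.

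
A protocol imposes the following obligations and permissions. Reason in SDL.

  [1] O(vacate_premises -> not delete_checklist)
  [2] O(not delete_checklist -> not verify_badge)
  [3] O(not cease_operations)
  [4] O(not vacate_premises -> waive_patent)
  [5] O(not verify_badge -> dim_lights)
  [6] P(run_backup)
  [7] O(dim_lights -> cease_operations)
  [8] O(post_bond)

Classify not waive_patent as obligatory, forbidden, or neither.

Premise 3 states O(not cease_operations) outright.
Premise 7, O(dim_lights -> cease_operations), contraposes to O(not cease_operations -> not dim_lights); with O(not cease_operations) we get O(not dim_lights).
Premise 5, O(not verify_badge -> dim_lights), contraposes to O(not dim_lights -> verify_badge); with O(not dim_lights) we get O(verify_badge).
Premise 2, O(not delete_checklist -> not verify_badge), contraposes to O(verify_badge -> delete_checklist); with O(verify_badge) we get O(delete_checklist).
The contrapositive of premise 1 (O(vacate_premises -> not delete_checklist)) is O(delete_checklist -> not vacate_premises), and O(delete_checklist) is already established, so O(not vacate_premises).
With premise 4, O(not vacate_premises -> waive_patent), the K-axiom yields O(waive_patent).
Premises 6, 8 do not contribute to this derivation.
Thus O(waive_patent), which is F(not waive_patent): not waive_patent is forbidden.

Forbidden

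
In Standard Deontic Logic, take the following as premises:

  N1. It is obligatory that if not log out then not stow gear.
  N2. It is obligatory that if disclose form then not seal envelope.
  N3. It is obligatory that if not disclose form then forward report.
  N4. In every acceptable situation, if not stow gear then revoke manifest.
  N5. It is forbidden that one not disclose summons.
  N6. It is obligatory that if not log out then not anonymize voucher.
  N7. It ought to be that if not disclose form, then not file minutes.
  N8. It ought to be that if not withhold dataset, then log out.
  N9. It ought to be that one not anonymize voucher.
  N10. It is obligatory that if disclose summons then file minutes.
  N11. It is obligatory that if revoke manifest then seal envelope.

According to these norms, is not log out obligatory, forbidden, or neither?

Forbidden

Premise 5 is F(¬disclose_summons), i.e. O(disclose_summons).
From O(disclose_summons) and premise 10, O(disclose_summons → file_minutes), we obtain O(file_minutes).
The contrapositive of premise 7 (O(¬disclose_form → ¬file_minutes)) is O(file_minutes → disclose_form), and O(file_minutes) is already established, so O(disclose_form).
Premise 2 is O(disclose_form → ¬seal_envelope); since O(disclose_form), deontic closure gives O(¬seal_envelope).
Premise 11 is O(revoke_manifest → seal_envelope); contrapositively O(¬seal_envelope → ¬revoke_manifest). Since O(¬seal_envelope) holds, K gives O(¬revoke_manifest).
The contrapositive of premise 4 (O(¬stow_gear → revoke_manifest)) is O(¬revoke_manifest → stow_gear), and O(¬revoke_manifest) is already established, so O(stow_gear).
The contrapositive of premise 1 (O(¬log_out → ¬stow_gear)) is O(stow_gear → log_out), and O(stow_gear) is already established, so O(log_out).
Premises 3, 6, 8, 9 do not contribute to this derivation.
Thus O(log_out), which is F(¬log_out): ¬log_out is forbidden.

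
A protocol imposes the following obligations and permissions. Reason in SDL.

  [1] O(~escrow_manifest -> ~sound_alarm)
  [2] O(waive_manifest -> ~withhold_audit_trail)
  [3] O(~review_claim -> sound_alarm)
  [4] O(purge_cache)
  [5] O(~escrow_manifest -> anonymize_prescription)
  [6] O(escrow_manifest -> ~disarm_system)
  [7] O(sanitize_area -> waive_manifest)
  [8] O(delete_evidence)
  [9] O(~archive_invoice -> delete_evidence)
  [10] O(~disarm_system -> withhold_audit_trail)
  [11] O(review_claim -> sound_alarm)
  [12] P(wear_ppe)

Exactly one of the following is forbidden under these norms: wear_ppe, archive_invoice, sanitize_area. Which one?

Premises 3 and 11 cover both cases: O(~review_claim -> sound_alarm) and O(review_claim -> sound_alarm). Since ~review_claim ∨ review_claim is a tautology, O(sound_alarm) follows.
Premise 1 is O(~escrow_manifest -> ~sound_alarm); contrapositively O(sound_alarm -> escrow_manifest). Since O(sound_alarm) holds, K gives O(escrow_manifest).
Premise 6 is O(escrow_manifest -> ~disarm_system); since O(escrow_manifest), deontic closure gives O(~disarm_system).
Applying K to premise 10 (O(~disarm_system -> withhold_audit_trail)) and O(~disarm_system) yields O(withhold_audit_trail).
The contrapositive of premise 2 (O(waive_manifest -> ~withhold_audit_trail)) is O(withhold_audit_trail -> ~waive_manifest), and O(withhold_audit_trail) is already established, so O(~waive_manifest).
Premise 7 is O(sanitize_area -> waive_manifest); contrapositively O(~waive_manifest -> ~sanitize_area). Since O(~waive_manifest) holds, K gives O(~sanitize_area).
So O(~sanitize_area) holds, i.e. sanitize_area is forbidden. None of the other listed options is forbidden under the premises.

sanitize_area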